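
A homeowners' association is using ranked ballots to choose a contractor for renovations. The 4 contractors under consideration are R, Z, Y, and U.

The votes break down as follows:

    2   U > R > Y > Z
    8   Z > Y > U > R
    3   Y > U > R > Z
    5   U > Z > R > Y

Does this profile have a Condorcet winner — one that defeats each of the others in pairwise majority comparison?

No

Head-to-head results (18 voters total):
R vs Z: Z wins 13–5.
R vs Y: Y wins 11–7.
R vs U: U wins 18–0.
Z vs Y: Z wins 13–5.
Z vs U: U wins 10–8.
Y vs U: Y wins 11–7.
No candidate beats all others: Z beats Y beats U beats Z, a majority cycle.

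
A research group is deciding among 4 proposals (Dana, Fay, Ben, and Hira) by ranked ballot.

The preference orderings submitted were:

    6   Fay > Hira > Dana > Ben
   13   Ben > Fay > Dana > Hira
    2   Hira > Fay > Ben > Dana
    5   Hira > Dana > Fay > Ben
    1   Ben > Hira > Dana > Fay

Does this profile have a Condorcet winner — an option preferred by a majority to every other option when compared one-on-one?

Yes

Head-to-head results (27 voters total):
Dana vs Fay: Fay wins 21–6.
Dana vs Ben: Ben wins 16–11.
Dana vs Hira: Hira wins 14–13.
Fay vs Ben: Ben wins 14–13.
Fay vs Hira: Fay wins 19–8.
Ben vs Hira: Ben wins 14–13.
Ben beats each rival — Dana (16–11), Fay (14–13), Hira (14–13) — so Ben is the Condorcet winner.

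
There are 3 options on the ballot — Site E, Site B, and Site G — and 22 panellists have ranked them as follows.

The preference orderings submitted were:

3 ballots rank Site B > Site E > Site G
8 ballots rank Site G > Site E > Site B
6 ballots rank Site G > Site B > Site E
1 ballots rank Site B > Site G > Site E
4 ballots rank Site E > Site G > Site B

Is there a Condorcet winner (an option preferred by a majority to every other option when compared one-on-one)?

Yes

Head-to-head results (22 voters total):
Site E vs Site B: Site E wins 12–10.
Site E vs Site G: Site G wins 15–7.
Site B vs Site G: Site G wins 18–4.
Site G beats each rival — Site E (15–7), Site B (18–4) — so Site G is the Condorcet winner.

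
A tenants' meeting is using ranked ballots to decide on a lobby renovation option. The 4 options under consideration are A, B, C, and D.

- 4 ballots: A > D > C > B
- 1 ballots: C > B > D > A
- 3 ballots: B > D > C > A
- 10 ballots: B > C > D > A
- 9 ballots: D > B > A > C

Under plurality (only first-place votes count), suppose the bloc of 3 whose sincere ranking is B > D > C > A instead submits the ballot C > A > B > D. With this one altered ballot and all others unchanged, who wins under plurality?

First-place totals with the altered ballot: A 4, B 10, C 4, D 9.
The winner is unchanged: still B.

B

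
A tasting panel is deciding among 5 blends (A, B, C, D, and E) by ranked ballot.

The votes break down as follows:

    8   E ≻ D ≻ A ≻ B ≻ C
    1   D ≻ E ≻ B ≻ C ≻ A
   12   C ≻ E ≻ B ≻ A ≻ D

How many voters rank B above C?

Ballots ranking B above C: 8+1 = 9.
Ballots ranking C above B: 12.
So 9 of 21 voters prefer B to C.

9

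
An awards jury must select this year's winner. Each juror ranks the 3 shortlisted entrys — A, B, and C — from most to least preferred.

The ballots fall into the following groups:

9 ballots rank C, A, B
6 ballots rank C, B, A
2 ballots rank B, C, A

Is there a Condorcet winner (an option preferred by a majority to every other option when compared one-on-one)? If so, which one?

Head-to-head results (17 voters total):
A vs B: A wins 9–8.
A vs C: C wins 17–0.
B vs C: C wins 15–2.
C beats each rival — A (17–0), B (15–2) — so C is the Condorcet winner.

C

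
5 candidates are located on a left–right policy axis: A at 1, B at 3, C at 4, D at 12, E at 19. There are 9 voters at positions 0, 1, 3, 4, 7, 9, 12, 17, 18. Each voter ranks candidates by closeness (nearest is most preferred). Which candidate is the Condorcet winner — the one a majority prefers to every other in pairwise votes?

C

With single-peaked preferences on a line, the Condorcet winner is the candidate closest to the median voter.
The median voter (position 7) is closest to C at 4.
Check: C vs D — voters closer to C: 5 of 9.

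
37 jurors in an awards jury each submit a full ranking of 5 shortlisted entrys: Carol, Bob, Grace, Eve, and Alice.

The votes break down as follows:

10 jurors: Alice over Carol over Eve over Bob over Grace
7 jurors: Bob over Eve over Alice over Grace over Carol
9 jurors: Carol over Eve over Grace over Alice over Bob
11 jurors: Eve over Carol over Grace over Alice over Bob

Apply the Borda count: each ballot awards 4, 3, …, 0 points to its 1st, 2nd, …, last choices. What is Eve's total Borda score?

Borda scores:
  Carol: 10·3 + 7·0 + 9·4 + 11·3 = 99
  Bob: 10·1 + 7·4 + 9·0 + 11·0 = 38
  Grace: 10·0 + 7·1 + 9·2 + 11·2 = 47
  Eve: 10·2 + 7·3 + 9·3 + 11·4 = 112
  Alice: 10·4 + 7·2 + 9·1 + 11·1 = 74

112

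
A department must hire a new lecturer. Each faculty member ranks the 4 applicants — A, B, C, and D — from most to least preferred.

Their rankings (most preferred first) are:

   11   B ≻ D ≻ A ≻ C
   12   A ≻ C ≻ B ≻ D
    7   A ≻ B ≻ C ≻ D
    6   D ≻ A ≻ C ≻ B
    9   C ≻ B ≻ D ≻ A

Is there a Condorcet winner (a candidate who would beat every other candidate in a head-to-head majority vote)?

Head-to-head results (45 voters total):
A vs B: A wins 25–20.
A vs C: A wins 36–9.
A vs D: D wins 26–19.
B vs C: C wins 27–18.
B vs D: B wins 39–6.
C vs D: C wins 28–17.
No candidate beats all others: A beats B beats D beats A, a majority cycle.

No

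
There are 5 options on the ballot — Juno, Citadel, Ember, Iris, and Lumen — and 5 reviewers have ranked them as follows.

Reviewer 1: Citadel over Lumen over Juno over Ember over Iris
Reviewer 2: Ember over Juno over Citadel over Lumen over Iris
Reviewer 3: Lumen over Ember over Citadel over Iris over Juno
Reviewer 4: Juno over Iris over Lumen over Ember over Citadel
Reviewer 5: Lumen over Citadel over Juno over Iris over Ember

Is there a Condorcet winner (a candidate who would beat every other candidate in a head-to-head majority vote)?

Yes

Head-to-head results (5 voters total):
Juno vs Citadel: Citadel wins 3–2.
Juno vs Ember: Juno wins 3–2.
Juno vs Iris: Juno wins 4–1.
Juno vs Lumen: Lumen wins 3–2.
Citadel vs Ember: Ember wins 3–2.
Citadel vs Iris: Citadel wins 4–1.
Citadel vs Lumen: Lumen wins 3–2.
Ember vs Iris: Ember wins 3–2.
Ember vs Lumen: Lumen wins 4–1.
Iris vs Lumen: Lumen wins 4–1.
Lumen beats each rival — Juno (3–2), Citadel (3–2), Ember (4–1), Iris (4–1) — so Lumen is the Condorcet winner.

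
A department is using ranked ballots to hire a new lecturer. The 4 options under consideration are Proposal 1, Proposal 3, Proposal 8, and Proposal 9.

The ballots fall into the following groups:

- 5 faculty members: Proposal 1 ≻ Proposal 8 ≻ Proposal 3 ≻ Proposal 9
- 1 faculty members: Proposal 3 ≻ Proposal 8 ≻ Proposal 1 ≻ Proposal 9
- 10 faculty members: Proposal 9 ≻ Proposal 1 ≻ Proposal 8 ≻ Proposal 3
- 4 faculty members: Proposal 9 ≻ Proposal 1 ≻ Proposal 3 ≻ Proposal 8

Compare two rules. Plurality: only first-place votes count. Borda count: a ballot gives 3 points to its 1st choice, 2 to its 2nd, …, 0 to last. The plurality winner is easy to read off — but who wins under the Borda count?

Proposal 1

Plurality first-place counts: Proposal 1 5, Proposal 3 1, Proposal 8 0, Proposal 9 14 → Proposal 9.
Borda totals: Proposal 1 44, Proposal 3 12, Proposal 8 22, Proposal 9 42 → Proposal 1.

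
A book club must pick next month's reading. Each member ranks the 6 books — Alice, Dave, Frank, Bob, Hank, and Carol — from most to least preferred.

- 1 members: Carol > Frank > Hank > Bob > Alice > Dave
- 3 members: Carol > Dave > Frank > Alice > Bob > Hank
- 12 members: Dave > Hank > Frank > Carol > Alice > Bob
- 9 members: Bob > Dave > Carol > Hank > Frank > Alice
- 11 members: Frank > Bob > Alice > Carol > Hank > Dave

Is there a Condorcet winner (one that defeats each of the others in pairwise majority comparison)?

Head-to-head results (36 voters total):
Alice vs Dave: Dave wins 24–12.
Alice vs Frank: Frank wins 36–0.
Alice vs Bob: Bob wins 21–15.
Alice vs Hank: Hank wins 22–14.
Alice vs Carol: Carol wins 25–11.
Dave vs Frank: Dave wins 24–12.
Dave vs Bob: Bob wins 21–15.
Dave vs Hank: Dave wins 24–12.
Dave vs Carol: Dave wins 21–15.
Frank vs Bob: Frank wins 27–9.
Frank vs Hank: Hank wins 21–15.
Frank vs Carol: Frank wins 23–13.
Bob vs Hank: Bob wins 23–13.
Bob vs Carol: Bob wins 20–16.
Hank vs Carol: Carol wins 24–12.
No candidate beats all others: Dave beats Frank beats Bob beats Dave, a majority cycle.

No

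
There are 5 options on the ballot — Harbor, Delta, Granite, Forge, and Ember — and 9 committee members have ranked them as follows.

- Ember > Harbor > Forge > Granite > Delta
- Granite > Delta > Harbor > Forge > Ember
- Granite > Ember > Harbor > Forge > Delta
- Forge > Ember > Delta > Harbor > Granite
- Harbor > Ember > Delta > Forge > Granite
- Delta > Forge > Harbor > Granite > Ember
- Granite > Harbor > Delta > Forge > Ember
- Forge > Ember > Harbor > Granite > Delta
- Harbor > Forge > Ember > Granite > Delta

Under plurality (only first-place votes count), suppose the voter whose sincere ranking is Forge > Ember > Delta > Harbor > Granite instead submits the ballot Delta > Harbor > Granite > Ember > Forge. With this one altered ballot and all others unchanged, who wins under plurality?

First-place totals with the altered ballot: Harbor 2, Delta 2, Granite 3, Forge 1, Ember 1.
The winner is unchanged: still Granite.

Granite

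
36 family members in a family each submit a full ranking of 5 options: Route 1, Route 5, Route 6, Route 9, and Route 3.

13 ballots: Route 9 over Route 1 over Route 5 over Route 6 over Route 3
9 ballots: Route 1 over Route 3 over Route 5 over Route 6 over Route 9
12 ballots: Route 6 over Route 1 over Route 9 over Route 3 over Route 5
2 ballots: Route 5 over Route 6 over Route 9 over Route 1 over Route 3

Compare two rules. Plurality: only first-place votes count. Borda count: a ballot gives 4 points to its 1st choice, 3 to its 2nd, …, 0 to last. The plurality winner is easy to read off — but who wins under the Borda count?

Route 1

Plurality first-place counts: Route 1 9, Route 5 2, Route 6 12, Route 9 13, Route 3 0 → Route 9.
Borda totals: Route 1 113, Route 5 52, Route 6 76, Route 9 80, Route 3 39 → Route 1.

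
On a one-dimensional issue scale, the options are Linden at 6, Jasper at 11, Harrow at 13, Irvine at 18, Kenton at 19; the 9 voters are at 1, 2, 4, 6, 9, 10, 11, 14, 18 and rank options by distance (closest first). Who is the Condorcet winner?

Jasper

With single-peaked preferences on a line, the Condorcet winner is the candidate closest to the median voter.
The median voter (position 9) is closest to Jasper at 11.
Check: Jasper vs Linden — voters closer to Jasper: 5 of 9.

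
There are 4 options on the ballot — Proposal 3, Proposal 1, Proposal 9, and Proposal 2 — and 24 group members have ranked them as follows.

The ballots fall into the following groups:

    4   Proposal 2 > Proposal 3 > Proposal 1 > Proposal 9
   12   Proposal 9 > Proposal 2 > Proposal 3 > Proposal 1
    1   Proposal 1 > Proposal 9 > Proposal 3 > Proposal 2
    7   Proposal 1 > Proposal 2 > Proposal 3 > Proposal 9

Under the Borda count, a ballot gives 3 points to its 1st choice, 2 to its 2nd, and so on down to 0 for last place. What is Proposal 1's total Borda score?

Borda scores:
  Proposal 3: 4·2 + 12·1 + 1 + 7·1 = 28
  Proposal 1: 4·1 + 12·0 + 3 + 7·3 = 28
  Proposal 9: 4·0 + 12·3 + 2 + 7·0 = 38
  Proposal 2: 4·3 + 12·2 + 0 + 7·2 = 50

28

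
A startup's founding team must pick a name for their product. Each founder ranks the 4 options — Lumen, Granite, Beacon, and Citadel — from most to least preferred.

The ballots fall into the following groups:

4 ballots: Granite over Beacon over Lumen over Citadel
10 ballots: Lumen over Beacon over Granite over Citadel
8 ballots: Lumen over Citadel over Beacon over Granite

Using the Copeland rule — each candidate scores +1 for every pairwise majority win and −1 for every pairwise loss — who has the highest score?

Lumen

Pairwise results:
  Lumen vs Granite: Lumen wins 18–4.
  Lumen vs Beacon: Lumen wins 18–4.
  Lumen vs Citadel: Lumen wins 22–0.
  Granite vs Beacon: Beacon wins 18–4.
  Granite vs Citadel: Granite wins 14–8.
  Beacon vs Citadel: Beacon wins 14–8.
Copeland scores (wins − losses):
  Lumen: 3 − 0 = 3
  Granite: 1 − 2 = -1
  Beacon: 2 − 1 = 1
  Citadel: 0 − 3 = -3
Lumen has the best Copeland score.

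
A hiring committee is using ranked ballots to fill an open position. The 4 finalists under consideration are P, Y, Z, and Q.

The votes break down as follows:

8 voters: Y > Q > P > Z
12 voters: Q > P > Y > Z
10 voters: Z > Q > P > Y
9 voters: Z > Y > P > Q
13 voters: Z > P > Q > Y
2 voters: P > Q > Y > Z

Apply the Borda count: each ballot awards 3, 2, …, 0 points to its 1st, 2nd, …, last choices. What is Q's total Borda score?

89

Borda scores:
  P: 8·1 + 12·2 + 10·1 + 9·1 + 13·2 + 2·3 = 83
  Y: 8·3 + 12·1 + 10·0 + 9·2 + 13·0 + 2·1 = 56
  Z: 8·0 + 12·0 + 10·3 + 9·3 + 13·3 + 2·0 = 96
  Q: 8·2 + 12·3 + 10·2 + 9·0 + 13·1 + 2·2 = 89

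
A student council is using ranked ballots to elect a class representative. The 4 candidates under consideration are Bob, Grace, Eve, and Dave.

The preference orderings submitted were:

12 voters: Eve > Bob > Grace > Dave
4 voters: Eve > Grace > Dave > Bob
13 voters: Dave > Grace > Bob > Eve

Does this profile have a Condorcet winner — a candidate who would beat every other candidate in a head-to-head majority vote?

Head-to-head results (29 voters total):
Bob vs Grace: Grace wins 17–12.
Bob vs Eve: Eve wins 16–13.
Bob vs Dave: Dave wins 17–12.
Grace vs Eve: Eve wins 16–13.
Grace vs Dave: Grace wins 16–13.
Eve vs Dave: Eve wins 16–13.
Eve beats each rival — Bob (16–13), Grace (16–13), Dave (16–13) — so Eve is the Condorcet winner.

Yes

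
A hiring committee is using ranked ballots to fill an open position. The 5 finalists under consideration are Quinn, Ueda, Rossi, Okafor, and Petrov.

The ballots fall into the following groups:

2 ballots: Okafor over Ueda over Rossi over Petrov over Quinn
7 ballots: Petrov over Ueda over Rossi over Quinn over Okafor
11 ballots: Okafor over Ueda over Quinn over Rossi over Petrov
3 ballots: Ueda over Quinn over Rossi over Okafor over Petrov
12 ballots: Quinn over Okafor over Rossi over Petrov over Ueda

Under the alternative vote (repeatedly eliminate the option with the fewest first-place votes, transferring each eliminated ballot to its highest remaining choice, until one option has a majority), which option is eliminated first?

Rossi

Round 1: Okafor 13, Quinn 12, Petrov 7, Ueda 3, Rossi 0. Rossi has the fewest and is eliminated.
Round 2: Okafor 13, Quinn 12, Petrov 7, Ueda 3. Ueda has the fewest and is eliminated.
Round 3: Quinn 15, Okafor 13, Petrov 7. Petrov has the fewest and is eliminated.
Round 4: Quinn 22, Okafor 13. Quinn has a majority.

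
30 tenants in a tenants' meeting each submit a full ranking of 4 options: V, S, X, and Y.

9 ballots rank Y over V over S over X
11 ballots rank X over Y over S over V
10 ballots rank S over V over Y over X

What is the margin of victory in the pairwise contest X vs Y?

Ballots ranking X above Y: 11.
Ballots ranking Y above X: 9+10 = 19.
Y wins 19–11, a margin of 8.

8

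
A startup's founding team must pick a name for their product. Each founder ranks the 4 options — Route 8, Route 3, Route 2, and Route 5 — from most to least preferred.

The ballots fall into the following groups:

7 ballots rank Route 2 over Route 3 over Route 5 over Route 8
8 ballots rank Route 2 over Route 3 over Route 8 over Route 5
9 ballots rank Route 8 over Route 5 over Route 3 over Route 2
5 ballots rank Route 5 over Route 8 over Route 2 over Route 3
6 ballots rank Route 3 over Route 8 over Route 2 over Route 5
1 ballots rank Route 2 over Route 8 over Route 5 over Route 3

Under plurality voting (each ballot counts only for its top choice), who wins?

First-place vote totals:
  Route 8: 9
  Route 3: 6
  Route 2: 16
  Route 5: 5
Route 2 has the most first-place votes.

Route 2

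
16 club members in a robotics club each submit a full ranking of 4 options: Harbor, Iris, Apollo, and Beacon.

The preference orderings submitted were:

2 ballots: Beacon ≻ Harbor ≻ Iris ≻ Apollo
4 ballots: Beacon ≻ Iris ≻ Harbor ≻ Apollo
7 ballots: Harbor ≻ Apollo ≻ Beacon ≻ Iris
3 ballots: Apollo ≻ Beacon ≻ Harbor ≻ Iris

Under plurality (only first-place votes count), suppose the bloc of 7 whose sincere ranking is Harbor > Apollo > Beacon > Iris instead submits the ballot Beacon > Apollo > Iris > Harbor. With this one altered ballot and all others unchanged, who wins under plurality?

First-place totals with the altered ballot: Harbor 0, Iris 0, Apollo 3, Beacon 13.
The switch changes the winner from Harbor to Beacon.

Beacon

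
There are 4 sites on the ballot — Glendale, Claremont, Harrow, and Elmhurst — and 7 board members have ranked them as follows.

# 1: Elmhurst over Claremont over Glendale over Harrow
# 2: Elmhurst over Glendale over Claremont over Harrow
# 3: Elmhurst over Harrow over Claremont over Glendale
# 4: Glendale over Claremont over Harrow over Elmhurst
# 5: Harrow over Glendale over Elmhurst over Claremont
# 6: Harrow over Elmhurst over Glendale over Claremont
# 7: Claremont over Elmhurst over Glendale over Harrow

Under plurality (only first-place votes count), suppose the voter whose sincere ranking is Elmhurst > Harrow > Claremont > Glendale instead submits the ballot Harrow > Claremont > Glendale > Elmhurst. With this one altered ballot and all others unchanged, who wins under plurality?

Harrow

First-place totals with the altered ballot: Glendale 1, Claremont 1, Harrow 3, Elmhurst 2.
The switch changes the winner from Elmhurst to Harrow.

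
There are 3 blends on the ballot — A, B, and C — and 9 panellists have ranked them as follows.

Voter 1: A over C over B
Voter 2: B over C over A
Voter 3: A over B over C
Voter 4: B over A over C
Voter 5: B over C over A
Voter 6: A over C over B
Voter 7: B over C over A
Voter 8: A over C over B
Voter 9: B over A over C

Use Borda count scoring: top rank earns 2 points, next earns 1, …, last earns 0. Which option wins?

Borda scores:
  A: 2 + 0 + 2 + 1 + 0 + 2 + 0 + 2 + 1 = 10
  B: 0 + 2 + 1 + 2 + 2 + 0 + 2 + 0 + 2 = 11
  C: 1 + 1 + 0 + 0 + 1 + 1 + 1 + 1 + 0 = 6
B has the highest total.

B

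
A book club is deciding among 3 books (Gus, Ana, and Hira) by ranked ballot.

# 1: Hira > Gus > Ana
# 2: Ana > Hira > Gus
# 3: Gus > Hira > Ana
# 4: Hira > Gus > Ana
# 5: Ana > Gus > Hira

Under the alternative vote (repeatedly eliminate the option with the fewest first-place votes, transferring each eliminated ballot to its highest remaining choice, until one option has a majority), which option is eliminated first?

Round 1: Ana 2, Hira 2, Gus 1. Gus has the fewest and is eliminated.
Round 2: Hira 3, Ana 2. Hira has a majority.

Gus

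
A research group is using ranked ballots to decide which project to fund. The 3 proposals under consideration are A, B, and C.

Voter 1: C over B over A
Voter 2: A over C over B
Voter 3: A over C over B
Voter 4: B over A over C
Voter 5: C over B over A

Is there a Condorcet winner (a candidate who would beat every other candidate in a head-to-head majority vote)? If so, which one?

Head-to-head results (5 voters total):
A vs B: B wins 3–2.
A vs C: A wins 3–2.
B vs C: C wins 4–1.
No candidate beats all others: A beats C beats B beats A, a majority cycle.

There is no Condorcet winner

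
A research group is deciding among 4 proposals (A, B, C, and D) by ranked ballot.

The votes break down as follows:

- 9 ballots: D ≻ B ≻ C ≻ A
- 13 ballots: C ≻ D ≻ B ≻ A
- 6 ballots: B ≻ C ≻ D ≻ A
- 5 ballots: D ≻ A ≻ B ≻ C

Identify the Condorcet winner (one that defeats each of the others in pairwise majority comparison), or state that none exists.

Head-to-head results (33 voters total):
A vs B: B wins 28–5.
A vs C: C wins 28–5.
A vs D: D wins 33–0.
B vs C: B wins 20–13.
B vs D: D wins 27–6.
C vs D: C wins 19–14.
No candidate beats all others: B beats C beats D beats B, a majority cycle.

None — there is no Condorcet winner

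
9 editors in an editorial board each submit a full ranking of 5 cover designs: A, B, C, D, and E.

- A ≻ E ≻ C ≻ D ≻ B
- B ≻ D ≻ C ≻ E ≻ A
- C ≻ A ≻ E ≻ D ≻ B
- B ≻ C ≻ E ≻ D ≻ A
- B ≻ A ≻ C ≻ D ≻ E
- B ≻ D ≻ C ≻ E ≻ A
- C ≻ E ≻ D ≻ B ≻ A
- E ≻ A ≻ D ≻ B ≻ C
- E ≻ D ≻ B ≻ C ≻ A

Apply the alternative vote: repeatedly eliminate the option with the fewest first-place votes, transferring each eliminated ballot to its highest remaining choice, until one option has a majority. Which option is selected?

Round 1: B 4, C 2, E 2, A 1, D 0. D has the fewest and is eliminated.
Round 2: B 4, C 2, E 2, A 1. A has the fewest and is eliminated.
Round 3: B 4, E 3, C 2. C has the fewest and is eliminated.
Round 4: E 5, B 4. E has a majority.

E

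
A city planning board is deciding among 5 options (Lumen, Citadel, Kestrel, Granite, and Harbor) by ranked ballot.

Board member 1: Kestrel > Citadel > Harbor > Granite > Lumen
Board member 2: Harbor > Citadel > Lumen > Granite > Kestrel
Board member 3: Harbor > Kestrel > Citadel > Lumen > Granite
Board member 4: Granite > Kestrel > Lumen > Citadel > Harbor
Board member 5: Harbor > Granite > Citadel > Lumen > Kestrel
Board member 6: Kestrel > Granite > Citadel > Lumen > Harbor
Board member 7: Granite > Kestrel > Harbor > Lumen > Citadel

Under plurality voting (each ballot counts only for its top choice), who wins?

Harbor

First-place vote totals:
  Lumen: 0
  Citadel: 0
  Kestrel: 2
  Granite: 2
  Harbor: 3
Harbor has the most first-place votes.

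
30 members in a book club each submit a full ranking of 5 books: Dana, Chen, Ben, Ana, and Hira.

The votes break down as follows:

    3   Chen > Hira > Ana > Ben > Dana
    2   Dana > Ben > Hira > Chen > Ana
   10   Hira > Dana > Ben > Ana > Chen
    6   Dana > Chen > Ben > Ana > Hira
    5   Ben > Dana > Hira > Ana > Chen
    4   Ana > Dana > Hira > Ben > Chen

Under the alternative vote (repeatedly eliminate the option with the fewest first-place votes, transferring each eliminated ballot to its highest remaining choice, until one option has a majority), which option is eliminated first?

Round 1: Hira 10, Dana 8, Ben 5, Ana 4, Chen 3. Chen has the fewest and is eliminated.
Round 2: Hira 13, Dana 8, Ben 5, Ana 4. Ana has the fewest and is eliminated.
Round 3: Hira 13, Dana 12, Ben 5. Ben has the fewest and is eliminated.
Round 4: Dana 17, Hira 13. Dana has a majority.

Chen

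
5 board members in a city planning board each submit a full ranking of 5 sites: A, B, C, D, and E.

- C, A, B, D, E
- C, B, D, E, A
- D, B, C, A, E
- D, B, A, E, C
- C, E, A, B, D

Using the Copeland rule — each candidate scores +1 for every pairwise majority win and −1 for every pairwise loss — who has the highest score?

Pairwise results:
  A vs B: B wins 3–2.
  A vs C: C wins 4–1.
  A vs D: D wins 3–2.
  A vs E: A wins 3–2.
  B vs C: C wins 3–2.
  B vs D: B wins 3–2.
  B vs E: B wins 4–1.
  C vs D: C wins 3–2.
  C vs E: C wins 4–1.
  D vs E: D wins 4–1.
Copeland scores (wins − losses):
  A: 1 − 3 = -2
  B: 3 − 1 = 2
  C: 4 − 0 = 4
  D: 2 − 2 = 0
  E: 0 − 4 = -4
C has the best Copeland score.

C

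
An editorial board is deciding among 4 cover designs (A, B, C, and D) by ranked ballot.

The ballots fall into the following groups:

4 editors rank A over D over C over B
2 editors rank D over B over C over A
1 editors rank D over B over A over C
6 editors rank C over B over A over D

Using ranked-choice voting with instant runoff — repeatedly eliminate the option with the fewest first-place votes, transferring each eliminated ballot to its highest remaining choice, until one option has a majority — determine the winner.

Round 1: C 6, A 4, D 3, B 0. B has the fewest and is eliminated.
Round 2: C 6, A 4, D 3. D has the fewest and is eliminated.
Round 3: C 8, A 5. C has a majority.

C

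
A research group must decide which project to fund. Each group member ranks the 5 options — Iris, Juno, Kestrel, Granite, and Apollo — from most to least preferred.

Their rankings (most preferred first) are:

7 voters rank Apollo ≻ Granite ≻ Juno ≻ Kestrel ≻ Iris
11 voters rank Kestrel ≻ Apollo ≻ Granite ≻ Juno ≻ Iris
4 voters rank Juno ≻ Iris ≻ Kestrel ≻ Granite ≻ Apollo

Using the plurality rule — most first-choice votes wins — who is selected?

First-place vote totals:
  Iris: 0
  Juno: 4
  Kestrel: 11
  Granite: 0
  Apollo: 7
Kestrel has the most first-place votes.

Kestrel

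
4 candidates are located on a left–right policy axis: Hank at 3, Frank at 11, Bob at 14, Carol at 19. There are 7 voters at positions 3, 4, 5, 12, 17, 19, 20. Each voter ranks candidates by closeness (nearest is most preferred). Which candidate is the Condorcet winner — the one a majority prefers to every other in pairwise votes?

With single-peaked preferences on a line, the Condorcet winner is the candidate closest to the median voter.
The median voter (position 12) is closest to Frank at 11.
Check: Frank vs Bob — voters closer to Frank: 4 of 7.

Frank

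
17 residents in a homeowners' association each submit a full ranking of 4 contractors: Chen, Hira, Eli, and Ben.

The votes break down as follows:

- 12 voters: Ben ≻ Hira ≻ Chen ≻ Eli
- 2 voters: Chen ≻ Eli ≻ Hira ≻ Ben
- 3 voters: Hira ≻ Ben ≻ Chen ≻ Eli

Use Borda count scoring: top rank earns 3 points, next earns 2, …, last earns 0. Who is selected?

Borda scores:
  Chen: 12·1 + 2·3 + 3·1 = 21
  Hira: 12·2 + 2·1 + 3·3 = 35
  Eli: 12·0 + 2·2 + 3·0 = 4
  Ben: 12·3 + 2·0 + 3·2 = 42
Ben has the highest total.

Ben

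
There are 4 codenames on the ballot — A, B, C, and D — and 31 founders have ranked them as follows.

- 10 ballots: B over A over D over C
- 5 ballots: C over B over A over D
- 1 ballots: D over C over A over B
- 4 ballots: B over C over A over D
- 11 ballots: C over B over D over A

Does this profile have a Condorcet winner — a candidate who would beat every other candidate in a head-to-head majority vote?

Head-to-head results (31 voters total):
A vs B: B wins 30–1.
A vs C: C wins 21–10.
A vs D: A wins 19–12.
B vs C: C wins 17–14.
B vs D: B wins 30–1.
C vs D: C wins 20–11.
C beats each rival — A (21–10), B (17–14), D (20–11) — so C is the Condorcet winner.

Yes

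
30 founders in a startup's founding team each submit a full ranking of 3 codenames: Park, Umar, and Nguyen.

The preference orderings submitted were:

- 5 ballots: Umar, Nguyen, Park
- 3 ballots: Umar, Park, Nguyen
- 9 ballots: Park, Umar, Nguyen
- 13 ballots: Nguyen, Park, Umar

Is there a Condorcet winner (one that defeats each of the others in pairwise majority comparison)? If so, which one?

Head-to-head results (30 voters total):
Park vs Umar: Park wins 22–8.
Park vs Nguyen: Nguyen wins 18–12.
Umar vs Nguyen: Umar wins 17–13.
No candidate beats all others: Park beats Umar beats Nguyen beats Park, a majority cycle.

No Condorcet winner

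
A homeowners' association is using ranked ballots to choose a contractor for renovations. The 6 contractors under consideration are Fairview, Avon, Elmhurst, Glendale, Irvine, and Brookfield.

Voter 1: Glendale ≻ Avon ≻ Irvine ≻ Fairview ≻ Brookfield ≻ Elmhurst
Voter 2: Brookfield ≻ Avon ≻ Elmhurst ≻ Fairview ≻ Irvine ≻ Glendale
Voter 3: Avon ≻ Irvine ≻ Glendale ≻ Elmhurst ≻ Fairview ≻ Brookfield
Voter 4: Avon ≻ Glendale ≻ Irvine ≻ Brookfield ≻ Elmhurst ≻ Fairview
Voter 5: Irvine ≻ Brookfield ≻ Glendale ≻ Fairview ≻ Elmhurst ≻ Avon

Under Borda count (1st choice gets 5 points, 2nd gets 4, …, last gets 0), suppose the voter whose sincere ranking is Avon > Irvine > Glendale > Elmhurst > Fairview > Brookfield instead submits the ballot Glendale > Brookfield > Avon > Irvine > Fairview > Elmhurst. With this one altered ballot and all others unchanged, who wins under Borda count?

Glendale

Borda totals with the altered ballot: Fairview 7, Avon 16, Elmhurst 5, Glendale 17, Irvine 14, Brookfield 16.
The switch changes the winner from Avon to Glendale.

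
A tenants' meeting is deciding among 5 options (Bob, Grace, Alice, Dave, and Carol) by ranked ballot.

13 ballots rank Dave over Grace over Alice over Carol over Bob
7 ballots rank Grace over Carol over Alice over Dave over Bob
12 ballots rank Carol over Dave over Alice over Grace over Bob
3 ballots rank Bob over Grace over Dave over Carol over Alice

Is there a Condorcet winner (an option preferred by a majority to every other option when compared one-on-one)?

Head-to-head results (35 voters total):
Bob vs Grace: Grace wins 32–3.
Bob vs Alice: Alice wins 32–3.
Bob vs Dave: Dave wins 32–3.
Bob vs Carol: Carol wins 32–3.
Grace vs Alice: Grace wins 23–12.
Grace vs Dave: Dave wins 25–10.
Grace vs Carol: Grace wins 23–12.
Alice vs Dave: Dave wins 28–7.
Alice vs Carol: Carol wins 22–13.
Dave vs Carol: Carol wins 19–16.
No candidate beats all others: Grace beats Carol beats Dave beats Grace, a majority cycle.

No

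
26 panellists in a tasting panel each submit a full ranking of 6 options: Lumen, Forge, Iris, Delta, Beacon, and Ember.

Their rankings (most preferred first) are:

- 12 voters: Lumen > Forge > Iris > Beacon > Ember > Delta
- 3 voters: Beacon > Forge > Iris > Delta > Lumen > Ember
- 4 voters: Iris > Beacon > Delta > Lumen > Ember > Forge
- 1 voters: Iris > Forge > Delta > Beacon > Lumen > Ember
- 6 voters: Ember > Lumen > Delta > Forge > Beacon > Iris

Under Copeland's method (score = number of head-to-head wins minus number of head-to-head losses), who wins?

Lumen

Pairwise results:
  Lumen vs Forge: Lumen wins 22–4.
  Lumen vs Iris: Lumen wins 18–8.
  Lumen vs Delta: Lumen wins 18–8.
  Lumen vs Beacon: Lumen wins 18–8.
  Lumen vs Ember: Lumen wins 20–6.
  Forge vs Iris: Forge wins 21–5.
  Forge vs Delta: Forge wins 16–10.
  Forge vs Beacon: Forge wins 19–7.
  Forge vs Ember: Forge wins 16–10.
  Iris vs Delta: Iris wins 20–6.
  Iris vs Beacon: Iris wins 17–9.
  Iris vs Ember: Iris wins 20–6.
  Delta vs Beacon: Beacon wins 19–7.
  Delta vs Ember: Ember wins 18–8.
  Beacon vs Ember: Beacon wins 20–6.
Copeland scores (wins − losses):
  Lumen: 5 − 0 = 5
  Forge: 4 − 1 = 3
  Iris: 3 − 2 = 1
  Delta: 0 − 5 = -5
  Beacon: 2 − 3 = -1
  Ember: 1 − 4 = -3
Lumen has the best Copeland score.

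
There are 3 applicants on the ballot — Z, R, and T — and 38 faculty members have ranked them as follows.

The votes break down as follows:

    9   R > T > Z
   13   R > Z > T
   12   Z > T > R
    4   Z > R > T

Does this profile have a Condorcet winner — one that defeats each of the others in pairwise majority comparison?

Head-to-head results (38 voters total):
Z vs R: R wins 22–16.
Z vs T: Z wins 29–9.
R vs T: R wins 26–12.
R beats each rival — Z (22–16), T (26–12) — so R is the Condorcet winner.

Yes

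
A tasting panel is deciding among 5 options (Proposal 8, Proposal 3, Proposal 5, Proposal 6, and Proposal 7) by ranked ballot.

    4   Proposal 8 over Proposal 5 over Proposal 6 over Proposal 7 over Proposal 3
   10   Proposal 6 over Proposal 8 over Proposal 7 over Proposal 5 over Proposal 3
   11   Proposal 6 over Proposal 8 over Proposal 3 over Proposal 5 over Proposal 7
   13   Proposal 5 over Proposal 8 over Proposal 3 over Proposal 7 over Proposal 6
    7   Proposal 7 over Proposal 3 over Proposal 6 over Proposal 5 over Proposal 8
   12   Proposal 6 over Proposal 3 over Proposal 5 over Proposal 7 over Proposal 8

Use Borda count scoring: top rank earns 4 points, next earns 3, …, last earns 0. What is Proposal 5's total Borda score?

116

Borda scores:
  Proposal 8: 4·4 + 10·3 + 11·3 + 13·3 + 7·0 + 12·0 = 118
  Proposal 3: 4·0 + 10·0 + 11·2 + 13·2 + 7·3 + 12·3 = 105
  Proposal 5: 4·3 + 10·1 + 11·1 + 13·4 + 7·1 + 12·2 = 116
  Proposal 6: 4·2 + 10·4 + 11·4 + 13·0 + 7·2 + 12·4 = 154
  Proposal 7: 4·1 + 10·2 + 11·0 + 13·1 + 7·4 + 12·1 = 77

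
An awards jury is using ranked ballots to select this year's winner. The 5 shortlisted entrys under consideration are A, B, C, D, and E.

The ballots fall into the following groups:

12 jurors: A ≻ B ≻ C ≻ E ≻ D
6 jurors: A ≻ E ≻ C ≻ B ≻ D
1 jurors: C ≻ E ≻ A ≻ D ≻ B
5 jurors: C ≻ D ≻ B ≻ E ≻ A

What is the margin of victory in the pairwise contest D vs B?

Ballots ranking D above B: 1+5 = 6.
Ballots ranking B above D: 12+6 = 18.
B wins 18–6, a margin of 12.

12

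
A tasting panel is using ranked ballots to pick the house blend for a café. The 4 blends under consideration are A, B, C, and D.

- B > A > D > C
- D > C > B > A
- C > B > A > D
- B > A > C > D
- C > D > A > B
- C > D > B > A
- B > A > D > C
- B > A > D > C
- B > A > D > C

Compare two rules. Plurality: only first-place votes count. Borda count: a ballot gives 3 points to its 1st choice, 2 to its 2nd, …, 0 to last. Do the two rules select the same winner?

Plurality first-place counts: A 0, B 5, C 3, D 1 → B.
Borda totals: A 12, B 19, C 12, D 11 → B.
The two rules agree on B.

Yes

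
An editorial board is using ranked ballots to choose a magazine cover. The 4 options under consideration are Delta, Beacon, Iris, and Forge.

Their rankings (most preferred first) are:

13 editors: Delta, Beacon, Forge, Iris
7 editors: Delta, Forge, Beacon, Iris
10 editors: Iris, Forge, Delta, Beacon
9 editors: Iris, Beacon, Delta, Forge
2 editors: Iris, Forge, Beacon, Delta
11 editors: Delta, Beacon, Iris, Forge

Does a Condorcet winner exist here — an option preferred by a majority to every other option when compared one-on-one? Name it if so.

Delta

Head-to-head results (52 voters total):
Delta vs Beacon: Delta wins 41–11.
Delta vs Iris: Delta wins 31–21.
Delta vs Forge: Delta wins 40–12.
Beacon vs Iris: Beacon wins 31–21.
Beacon vs Forge: Beacon wins 33–19.
Iris vs Forge: Iris wins 32–20.
Delta beats each rival — Beacon (41–11), Iris (31–21), Forge (40–12) — so Delta is the Condorcet winner.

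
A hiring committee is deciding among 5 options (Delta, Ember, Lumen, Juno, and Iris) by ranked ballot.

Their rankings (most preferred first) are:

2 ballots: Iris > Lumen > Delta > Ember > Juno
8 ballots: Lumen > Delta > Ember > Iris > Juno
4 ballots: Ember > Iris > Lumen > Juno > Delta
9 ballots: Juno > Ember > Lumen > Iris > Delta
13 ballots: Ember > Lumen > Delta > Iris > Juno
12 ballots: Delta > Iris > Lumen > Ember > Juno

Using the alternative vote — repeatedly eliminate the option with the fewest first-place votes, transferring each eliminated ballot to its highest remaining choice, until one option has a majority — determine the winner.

Ember

Round 1: Ember 17, Delta 12, Juno 9, Lumen 8, Iris 2. Iris has the fewest and is eliminated.
Round 2: Ember 17, Delta 12, Lumen 10, Juno 9. Juno has the fewest and is eliminated.
Round 3: Ember 26, Delta 12, Lumen 10. Ember has a majority.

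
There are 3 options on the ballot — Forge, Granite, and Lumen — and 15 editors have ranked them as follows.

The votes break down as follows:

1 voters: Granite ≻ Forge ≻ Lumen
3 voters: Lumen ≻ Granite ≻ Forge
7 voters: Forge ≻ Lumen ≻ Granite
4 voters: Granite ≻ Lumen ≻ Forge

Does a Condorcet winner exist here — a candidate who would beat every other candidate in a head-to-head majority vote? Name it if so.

Head-to-head results (15 voters total):
Forge vs Granite: Granite wins 8–7.
Forge vs Lumen: Forge wins 8–7.
Granite vs Lumen: Lumen wins 10–5.
No candidate beats all others: Forge beats Lumen beats Granite beats Forge, a majority cycle.

None — there is no Condorcet winner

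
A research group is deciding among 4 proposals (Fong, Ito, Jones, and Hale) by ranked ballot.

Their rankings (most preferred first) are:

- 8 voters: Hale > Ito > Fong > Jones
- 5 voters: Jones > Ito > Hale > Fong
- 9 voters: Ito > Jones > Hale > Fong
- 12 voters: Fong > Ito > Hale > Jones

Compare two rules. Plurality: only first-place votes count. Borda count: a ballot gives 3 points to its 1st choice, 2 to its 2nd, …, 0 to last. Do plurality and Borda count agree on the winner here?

Plurality first-place counts: Fong 12, Ito 9, Jones 5, Hale 8 → Fong.
Borda totals: Fong 44, Ito 77, Jones 33, Hale 50 → Ito.
The two rules disagree: plurality picks Fong, Borda picks Ito.

No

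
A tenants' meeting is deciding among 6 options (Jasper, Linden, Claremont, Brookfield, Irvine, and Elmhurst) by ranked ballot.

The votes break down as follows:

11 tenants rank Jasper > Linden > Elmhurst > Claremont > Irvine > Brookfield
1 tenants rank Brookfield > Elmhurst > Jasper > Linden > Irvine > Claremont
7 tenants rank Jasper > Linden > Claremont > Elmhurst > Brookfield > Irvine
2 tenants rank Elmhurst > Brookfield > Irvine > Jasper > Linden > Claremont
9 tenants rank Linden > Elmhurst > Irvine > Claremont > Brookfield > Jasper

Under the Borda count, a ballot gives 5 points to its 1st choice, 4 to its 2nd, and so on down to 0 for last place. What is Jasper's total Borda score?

Borda scores:
  Jasper: 11·5 + 3 + 7·5 + 2·2 + 9·0 = 97
  Linden: 11·4 + 2 + 7·4 + 2·1 + 9·5 = 121
  Claremont: 11·2 + 0 + 7·3 + 2·0 + 9·2 = 61
  Brookfield: 11·0 + 5 + 7·1 + 2·4 + 9·1 = 29
  Irvine: 11·1 + 1 + 7·0 + 2·3 + 9·3 = 45
  Elmhurst: 11·3 + 4 + 7·2 + 2·5 + 9·4 = 97

97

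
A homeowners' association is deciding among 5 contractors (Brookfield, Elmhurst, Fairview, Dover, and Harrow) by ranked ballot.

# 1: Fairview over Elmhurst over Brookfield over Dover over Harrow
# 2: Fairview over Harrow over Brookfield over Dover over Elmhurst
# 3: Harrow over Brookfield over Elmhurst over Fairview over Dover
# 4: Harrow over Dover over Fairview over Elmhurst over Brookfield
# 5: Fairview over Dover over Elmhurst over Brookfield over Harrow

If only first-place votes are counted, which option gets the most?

First-place vote totals:
  Brookfield: 0
  Elmhurst: 0
  Fairview: 3
  Dover: 0
  Harrow: 2
Fairview has the most first-place votes.

Fairview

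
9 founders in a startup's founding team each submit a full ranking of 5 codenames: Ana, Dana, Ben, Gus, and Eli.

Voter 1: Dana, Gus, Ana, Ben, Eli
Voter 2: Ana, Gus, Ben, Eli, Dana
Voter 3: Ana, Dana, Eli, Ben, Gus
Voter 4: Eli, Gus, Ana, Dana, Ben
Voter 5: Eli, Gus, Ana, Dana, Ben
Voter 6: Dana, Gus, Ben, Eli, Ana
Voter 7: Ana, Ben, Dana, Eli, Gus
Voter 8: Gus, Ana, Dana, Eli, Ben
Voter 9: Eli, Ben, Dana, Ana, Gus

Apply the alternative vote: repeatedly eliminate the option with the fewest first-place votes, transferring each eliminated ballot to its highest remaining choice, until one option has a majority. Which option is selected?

Round 1: Ana 3, Eli 3, Dana 2, Gus 1, Ben 0. Ben has the fewest and is eliminated.
Round 2: Ana 3, Eli 3, Dana 2, Gus 1. Gus has the fewest and is eliminated.
Round 3: Ana 4, Eli 3, Dana 2. Dana has the fewest and is eliminated.
Round 4: Ana 5, Eli 4. Ana has a majority.

Ana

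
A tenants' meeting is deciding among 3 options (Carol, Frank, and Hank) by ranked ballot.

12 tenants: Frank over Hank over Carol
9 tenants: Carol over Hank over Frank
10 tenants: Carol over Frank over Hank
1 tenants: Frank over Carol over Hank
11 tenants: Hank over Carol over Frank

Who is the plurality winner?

First-place vote totals:
  Carol: 19
  Frank: 13
  Hank: 11
Carol has the most first-place votes.

Carol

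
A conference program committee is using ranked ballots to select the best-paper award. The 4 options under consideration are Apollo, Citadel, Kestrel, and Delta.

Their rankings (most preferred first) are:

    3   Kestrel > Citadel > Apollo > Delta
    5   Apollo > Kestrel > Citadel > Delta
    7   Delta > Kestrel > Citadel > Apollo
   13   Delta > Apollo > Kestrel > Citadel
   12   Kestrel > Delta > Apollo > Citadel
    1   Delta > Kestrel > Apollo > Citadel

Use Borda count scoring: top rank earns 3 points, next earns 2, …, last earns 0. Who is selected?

Delta

Borda scores:
  Apollo: 3·1 + 5·3 + 7·0 + 13·2 + 12·1 + 1 = 57
  Citadel: 3·2 + 5·1 + 7·1 + 13·0 + 12·0 + 0 = 18
  Kestrel: 3·3 + 5·2 + 7·2 + 13·1 + 12·3 + 2 = 84
  Delta: 3·0 + 5·0 + 7·3 + 13·3 + 12·2 + 3 = 87
Delta has the highest total.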